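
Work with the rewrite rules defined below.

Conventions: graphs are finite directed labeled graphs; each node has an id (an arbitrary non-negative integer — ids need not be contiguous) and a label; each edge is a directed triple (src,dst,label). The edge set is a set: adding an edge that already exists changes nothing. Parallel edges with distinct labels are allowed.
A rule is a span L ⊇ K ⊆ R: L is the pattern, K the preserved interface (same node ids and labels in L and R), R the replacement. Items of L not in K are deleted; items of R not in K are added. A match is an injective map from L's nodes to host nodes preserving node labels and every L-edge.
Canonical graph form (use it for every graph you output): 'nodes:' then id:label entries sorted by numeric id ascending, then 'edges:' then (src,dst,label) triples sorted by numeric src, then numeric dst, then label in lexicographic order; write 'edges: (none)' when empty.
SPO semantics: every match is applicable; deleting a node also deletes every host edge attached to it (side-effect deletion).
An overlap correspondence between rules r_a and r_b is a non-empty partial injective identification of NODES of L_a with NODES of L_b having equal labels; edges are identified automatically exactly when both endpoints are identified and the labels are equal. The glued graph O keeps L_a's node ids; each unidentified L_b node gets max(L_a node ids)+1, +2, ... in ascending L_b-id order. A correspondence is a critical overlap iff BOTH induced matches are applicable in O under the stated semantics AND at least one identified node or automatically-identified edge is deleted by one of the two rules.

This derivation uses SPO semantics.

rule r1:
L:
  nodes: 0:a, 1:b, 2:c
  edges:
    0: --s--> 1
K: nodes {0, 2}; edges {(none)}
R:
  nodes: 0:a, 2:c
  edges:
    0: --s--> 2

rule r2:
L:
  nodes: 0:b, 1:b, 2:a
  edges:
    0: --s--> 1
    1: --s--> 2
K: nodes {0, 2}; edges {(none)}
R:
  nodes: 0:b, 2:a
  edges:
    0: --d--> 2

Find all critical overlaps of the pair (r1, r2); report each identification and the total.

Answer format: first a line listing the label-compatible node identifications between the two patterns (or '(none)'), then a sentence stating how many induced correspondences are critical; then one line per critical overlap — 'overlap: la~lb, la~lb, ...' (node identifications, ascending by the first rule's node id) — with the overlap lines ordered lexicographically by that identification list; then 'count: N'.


label-compatible node identifications between L(r1) and L(r2): 0~2, 1~0, 1~1
4 of the induced correspondences are critical overlaps of r1 and r2.
overlap: 0~2, 1~0
overlap: 0~2, 1~1
overlap: 1~0
overlap: 1~1
count: 4


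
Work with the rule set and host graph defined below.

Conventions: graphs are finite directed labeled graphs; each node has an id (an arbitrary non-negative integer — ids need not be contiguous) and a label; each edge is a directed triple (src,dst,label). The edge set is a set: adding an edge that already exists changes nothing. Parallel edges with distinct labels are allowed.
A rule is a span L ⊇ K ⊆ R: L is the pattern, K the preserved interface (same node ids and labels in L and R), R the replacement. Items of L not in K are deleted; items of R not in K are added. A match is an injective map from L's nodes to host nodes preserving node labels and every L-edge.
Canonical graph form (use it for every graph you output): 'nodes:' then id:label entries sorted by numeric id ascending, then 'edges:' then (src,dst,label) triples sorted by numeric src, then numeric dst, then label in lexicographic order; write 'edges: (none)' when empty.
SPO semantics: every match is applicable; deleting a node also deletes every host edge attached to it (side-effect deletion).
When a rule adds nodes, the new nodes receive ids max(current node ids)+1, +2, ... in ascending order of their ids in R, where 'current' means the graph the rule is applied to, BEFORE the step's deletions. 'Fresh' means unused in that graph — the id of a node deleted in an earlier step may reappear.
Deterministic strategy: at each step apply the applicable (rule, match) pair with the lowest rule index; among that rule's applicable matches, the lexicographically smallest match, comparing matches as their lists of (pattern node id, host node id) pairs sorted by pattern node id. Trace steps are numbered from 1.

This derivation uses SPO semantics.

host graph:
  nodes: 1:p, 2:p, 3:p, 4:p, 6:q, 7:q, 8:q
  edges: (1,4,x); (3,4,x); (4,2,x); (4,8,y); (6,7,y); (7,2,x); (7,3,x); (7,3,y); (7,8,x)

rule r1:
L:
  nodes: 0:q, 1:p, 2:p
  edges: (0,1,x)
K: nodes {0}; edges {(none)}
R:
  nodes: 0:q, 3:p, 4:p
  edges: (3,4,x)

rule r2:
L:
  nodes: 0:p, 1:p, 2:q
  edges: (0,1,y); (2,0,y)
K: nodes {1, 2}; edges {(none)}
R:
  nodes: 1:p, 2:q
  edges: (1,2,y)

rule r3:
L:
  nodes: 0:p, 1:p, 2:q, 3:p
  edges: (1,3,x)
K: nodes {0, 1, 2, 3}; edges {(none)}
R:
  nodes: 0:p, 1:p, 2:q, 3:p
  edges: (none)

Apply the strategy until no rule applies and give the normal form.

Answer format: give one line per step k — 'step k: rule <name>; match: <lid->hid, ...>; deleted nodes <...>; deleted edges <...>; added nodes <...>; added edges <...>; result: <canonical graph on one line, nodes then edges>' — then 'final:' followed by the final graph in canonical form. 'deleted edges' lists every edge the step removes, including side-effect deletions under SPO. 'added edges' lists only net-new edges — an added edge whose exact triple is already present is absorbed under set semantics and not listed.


step 1: rule r1; match: 0->7, 1->2, 2->1; deleted nodes 1, 2; deleted edges (1,4,x); (4,2,x); (7,2,x); added nodes 9, 10; added edges (9,10,x); result: nodes: 3:p, 4:p, 6:q, 7:q, 8:q, 9:p, 10:p edges: (3,4,x); (4,8,y); (6,7,y); (7,3,x); (7,3,y); (7,8,x); (9,10,x)
step 2: rule r1; match: 0->7, 1->3, 2->4; deleted nodes 3, 4; deleted edges (3,4,x); (4,8,y); (7,3,x); (7,3,y); added nodes 11, 12; added edges (11,12,x); result: nodes: 6:q, 7:q, 8:q, 9:p, 10:p, 11:p, 12:p edges: (6,7,y); (7,8,x); (9,10,x); (11,12,x)
step 3: rule r3; match: 0->9, 1->11, 2->6, 3->12; deleted nodes (none); deleted edges (11,12,x); added nodes (none); added edges (none); result: nodes: 6:q, 7:q, 8:q, 9:p, 10:p, 11:p, 12:p edges: (6,7,y); (7,8,x); (9,10,x)
step 4: rule r3; match: 0->11, 1->9, 2->6, 3->10; deleted nodes (none); deleted edges (9,10,x); added nodes (none); added edges (none); result: nodes: 6:q, 7:q, 8:q, 9:p, 10:p, 11:p, 12:p edges: (6,7,y); (7,8,x)
final:
nodes: 6:q, 7:q, 8:q, 9:p, 10:p, 11:p, 12:p
edges: (6,7,y); (7,8,x)


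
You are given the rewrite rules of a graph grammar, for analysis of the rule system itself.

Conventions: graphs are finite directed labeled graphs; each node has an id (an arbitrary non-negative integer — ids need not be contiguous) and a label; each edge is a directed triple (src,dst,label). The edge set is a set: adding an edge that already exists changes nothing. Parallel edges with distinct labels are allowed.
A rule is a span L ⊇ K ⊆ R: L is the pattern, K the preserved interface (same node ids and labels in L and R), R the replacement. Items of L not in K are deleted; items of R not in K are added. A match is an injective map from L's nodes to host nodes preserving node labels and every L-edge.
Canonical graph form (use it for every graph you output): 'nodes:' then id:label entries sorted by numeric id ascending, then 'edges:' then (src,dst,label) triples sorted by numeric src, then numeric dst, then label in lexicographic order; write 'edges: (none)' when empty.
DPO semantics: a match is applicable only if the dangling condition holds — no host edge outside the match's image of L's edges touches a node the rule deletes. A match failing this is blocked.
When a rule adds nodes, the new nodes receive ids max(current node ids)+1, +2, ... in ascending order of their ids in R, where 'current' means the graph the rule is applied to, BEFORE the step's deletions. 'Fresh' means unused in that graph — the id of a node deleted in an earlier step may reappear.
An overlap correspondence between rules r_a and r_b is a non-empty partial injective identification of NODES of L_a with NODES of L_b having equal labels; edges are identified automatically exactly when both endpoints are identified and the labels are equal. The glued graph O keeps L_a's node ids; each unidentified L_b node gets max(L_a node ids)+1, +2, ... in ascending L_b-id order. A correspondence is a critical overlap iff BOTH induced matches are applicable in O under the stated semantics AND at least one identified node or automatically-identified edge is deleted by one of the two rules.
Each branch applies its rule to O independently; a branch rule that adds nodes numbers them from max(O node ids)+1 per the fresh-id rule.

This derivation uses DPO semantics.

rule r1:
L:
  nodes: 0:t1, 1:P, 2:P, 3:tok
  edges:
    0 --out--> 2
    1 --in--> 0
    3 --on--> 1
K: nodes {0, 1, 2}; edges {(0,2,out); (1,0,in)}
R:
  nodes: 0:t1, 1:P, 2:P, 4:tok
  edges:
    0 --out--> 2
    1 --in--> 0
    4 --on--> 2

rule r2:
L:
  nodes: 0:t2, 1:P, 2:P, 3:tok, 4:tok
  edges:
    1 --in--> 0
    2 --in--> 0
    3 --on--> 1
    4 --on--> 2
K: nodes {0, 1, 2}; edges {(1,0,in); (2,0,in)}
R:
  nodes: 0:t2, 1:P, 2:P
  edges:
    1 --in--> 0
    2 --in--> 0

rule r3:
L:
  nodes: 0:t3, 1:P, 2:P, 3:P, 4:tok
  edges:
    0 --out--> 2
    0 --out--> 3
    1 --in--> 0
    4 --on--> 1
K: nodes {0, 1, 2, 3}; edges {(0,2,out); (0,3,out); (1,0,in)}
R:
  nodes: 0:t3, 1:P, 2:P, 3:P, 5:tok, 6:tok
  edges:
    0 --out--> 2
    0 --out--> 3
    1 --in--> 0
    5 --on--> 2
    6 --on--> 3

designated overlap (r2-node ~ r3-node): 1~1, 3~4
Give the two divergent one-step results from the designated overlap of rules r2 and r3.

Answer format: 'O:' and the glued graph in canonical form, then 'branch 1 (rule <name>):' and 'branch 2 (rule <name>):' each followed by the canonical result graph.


O:
nodes: 0:t2, 1:P, 2:P, 3:tok, 4:tok, 5:t3, 6:P, 7:P
edges: (1,0,in); (1,5,in); (2,0,in); (3,1,on); (4,2,on); (5,6,out); (5,7,out)
branch 1 (rule r2):
nodes: 0:t2, 1:P, 2:P, 5:t3, 6:P, 7:P
edges: (1,0,in); (1,5,in); (2,0,in); (5,6,out); (5,7,out)
branch 2 (rule r3):
nodes: 0:t2, 1:P, 2:P, 4:tok, 5:t3, 6:P, 7:P, 8:tok, 9:tok
edges: (1,0,in); (1,5,in); (2,0,in); (4,2,on); (5,6,out); (5,7,out); (8,6,on); (9,7,on)


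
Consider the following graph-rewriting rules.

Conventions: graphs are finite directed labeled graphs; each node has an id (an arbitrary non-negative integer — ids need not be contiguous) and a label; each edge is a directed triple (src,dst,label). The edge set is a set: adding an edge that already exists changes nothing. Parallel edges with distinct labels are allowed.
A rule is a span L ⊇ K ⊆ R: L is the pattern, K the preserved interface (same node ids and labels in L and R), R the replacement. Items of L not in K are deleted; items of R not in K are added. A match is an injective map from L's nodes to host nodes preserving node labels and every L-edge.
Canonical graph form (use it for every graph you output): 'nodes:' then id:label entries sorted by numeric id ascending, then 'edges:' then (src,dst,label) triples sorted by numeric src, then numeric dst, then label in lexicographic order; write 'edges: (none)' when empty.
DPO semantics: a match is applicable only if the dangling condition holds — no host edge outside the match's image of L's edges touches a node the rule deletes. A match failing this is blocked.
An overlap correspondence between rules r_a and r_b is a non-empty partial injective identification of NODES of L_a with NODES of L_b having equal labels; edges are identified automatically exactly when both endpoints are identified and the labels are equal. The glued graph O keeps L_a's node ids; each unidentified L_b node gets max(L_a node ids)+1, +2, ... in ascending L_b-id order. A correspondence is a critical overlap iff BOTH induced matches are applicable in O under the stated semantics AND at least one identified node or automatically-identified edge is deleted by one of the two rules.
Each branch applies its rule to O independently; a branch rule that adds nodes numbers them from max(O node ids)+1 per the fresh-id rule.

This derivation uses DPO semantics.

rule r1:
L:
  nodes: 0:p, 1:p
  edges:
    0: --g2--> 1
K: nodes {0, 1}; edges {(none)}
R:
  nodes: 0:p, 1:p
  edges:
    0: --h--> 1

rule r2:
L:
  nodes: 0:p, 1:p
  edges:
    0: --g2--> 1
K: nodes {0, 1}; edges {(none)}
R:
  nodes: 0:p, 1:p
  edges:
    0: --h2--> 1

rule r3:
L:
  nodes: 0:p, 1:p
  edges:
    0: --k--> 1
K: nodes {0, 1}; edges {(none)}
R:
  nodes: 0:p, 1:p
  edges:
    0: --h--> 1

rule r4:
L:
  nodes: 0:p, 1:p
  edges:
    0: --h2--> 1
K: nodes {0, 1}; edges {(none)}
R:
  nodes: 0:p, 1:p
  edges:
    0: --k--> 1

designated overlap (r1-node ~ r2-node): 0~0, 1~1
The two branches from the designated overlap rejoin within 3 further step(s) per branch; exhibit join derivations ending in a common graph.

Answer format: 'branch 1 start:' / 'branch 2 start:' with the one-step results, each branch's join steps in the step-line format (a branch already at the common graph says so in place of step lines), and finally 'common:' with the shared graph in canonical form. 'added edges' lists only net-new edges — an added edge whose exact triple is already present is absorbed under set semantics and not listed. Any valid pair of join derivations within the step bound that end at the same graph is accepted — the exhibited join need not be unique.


branch 1 start:
nodes: 0:p, 1:p
edges: (0,1,h)
branch 2 start:
nodes: 0:p, 1:p
edges: (0,1,h2)
branch 1: already at the common graph (0 steps)
branch 2 step 1: rule r4; match: 0->0, 1->1; deleted nodes (none); deleted edges (0,1,h2); added nodes (none); added edges (0,1,k); result: nodes: 0:p, 1:p edges: (0,1,k)
branch 2 step 2: rule r3; match: 0->0, 1->1; deleted nodes (none); deleted edges (0,1,k); added nodes (none); added edges (0,1,h); result: nodes: 0:p, 1:p edges: (0,1,h)
common:
nodes: 0:p, 1:p
edges: (0,1,h)


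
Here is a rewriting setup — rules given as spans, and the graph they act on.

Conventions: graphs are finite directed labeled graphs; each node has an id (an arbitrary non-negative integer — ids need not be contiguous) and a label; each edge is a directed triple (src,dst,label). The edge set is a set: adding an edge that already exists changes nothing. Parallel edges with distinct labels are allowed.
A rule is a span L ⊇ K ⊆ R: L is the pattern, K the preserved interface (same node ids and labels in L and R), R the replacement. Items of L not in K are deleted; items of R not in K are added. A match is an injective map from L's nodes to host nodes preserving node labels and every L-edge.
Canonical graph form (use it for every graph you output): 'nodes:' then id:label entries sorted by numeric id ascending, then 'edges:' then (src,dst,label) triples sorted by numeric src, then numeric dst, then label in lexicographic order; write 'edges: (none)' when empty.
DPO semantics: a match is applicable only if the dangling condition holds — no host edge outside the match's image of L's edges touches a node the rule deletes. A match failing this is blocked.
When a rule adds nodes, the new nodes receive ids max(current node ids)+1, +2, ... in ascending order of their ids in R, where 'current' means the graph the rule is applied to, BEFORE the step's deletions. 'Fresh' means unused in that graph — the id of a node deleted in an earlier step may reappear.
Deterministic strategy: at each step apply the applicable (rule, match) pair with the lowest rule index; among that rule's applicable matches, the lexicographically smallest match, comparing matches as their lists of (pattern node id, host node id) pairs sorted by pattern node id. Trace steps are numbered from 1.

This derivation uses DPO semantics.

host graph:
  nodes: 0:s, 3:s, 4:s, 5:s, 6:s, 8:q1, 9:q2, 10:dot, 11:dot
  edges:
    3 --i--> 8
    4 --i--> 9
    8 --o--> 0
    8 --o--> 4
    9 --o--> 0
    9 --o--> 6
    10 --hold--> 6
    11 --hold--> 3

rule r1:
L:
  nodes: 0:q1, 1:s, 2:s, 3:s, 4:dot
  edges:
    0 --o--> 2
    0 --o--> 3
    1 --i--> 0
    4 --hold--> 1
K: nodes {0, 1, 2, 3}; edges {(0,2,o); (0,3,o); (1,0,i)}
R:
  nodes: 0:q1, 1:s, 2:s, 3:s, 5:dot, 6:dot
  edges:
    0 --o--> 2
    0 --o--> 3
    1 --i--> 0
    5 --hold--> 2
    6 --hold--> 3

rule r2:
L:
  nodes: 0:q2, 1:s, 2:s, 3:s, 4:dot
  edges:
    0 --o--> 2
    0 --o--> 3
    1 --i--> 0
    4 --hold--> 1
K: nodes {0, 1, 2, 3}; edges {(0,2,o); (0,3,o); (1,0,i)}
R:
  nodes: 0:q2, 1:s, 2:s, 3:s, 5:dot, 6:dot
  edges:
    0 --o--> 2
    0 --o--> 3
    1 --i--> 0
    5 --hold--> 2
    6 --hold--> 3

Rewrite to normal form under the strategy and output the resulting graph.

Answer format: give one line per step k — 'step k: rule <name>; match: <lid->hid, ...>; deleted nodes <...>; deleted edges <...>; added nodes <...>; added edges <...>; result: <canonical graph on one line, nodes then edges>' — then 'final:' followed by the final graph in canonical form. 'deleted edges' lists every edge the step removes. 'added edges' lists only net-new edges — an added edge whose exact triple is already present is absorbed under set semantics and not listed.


step 1: rule r1; match: 0->8, 1->3, 2->0, 3->4, 4->11; deleted nodes 11; deleted edges (11,3,hold); added nodes 12, 13; added edges (12,0,hold); (13,4,hold); result: nodes: 0:s, 3:s, 4:s, 5:s, 6:s, 8:q1, 9:q2, 10:dot, 12:dot, 13:dot edges: (3,8,i); (4,9,i); (8,0,o); (8,4,o); (9,0,o); (9,6,o); (10,6,hold); (12,0,hold); (13,4,hold)
step 2: rule r2; match: 0->9, 1->4, 2->0, 3->6, 4->13; deleted nodes 13; deleted edges (13,4,hold); added nodes 14, 15; added edges (14,0,hold); (15,6,hold); result: nodes: 0:s, 3:s, 4:s, 5:s, 6:s, 8:q1, 9:q2, 10:dot, 12:dot, 14:dot, 15:dot edges: (3,8,i); (4,9,i); (8,0,o); (8,4,o); (9,0,o); (9,6,o); (10,6,hold); (12,0,hold); (14,0,hold); (15,6,hold)
final:
nodes: 0:s, 3:s, 4:s, 5:s, 6:s, 8:q1, 9:q2, 10:dot, 12:dot, 14:dot, 15:dot
edges: (3,8,i); (4,9,i); (8,0,o); (8,4,o); (9,0,o); (9,6,o); (10,6,hold); (12,0,hold); (14,0,hold); (15,6,hold)


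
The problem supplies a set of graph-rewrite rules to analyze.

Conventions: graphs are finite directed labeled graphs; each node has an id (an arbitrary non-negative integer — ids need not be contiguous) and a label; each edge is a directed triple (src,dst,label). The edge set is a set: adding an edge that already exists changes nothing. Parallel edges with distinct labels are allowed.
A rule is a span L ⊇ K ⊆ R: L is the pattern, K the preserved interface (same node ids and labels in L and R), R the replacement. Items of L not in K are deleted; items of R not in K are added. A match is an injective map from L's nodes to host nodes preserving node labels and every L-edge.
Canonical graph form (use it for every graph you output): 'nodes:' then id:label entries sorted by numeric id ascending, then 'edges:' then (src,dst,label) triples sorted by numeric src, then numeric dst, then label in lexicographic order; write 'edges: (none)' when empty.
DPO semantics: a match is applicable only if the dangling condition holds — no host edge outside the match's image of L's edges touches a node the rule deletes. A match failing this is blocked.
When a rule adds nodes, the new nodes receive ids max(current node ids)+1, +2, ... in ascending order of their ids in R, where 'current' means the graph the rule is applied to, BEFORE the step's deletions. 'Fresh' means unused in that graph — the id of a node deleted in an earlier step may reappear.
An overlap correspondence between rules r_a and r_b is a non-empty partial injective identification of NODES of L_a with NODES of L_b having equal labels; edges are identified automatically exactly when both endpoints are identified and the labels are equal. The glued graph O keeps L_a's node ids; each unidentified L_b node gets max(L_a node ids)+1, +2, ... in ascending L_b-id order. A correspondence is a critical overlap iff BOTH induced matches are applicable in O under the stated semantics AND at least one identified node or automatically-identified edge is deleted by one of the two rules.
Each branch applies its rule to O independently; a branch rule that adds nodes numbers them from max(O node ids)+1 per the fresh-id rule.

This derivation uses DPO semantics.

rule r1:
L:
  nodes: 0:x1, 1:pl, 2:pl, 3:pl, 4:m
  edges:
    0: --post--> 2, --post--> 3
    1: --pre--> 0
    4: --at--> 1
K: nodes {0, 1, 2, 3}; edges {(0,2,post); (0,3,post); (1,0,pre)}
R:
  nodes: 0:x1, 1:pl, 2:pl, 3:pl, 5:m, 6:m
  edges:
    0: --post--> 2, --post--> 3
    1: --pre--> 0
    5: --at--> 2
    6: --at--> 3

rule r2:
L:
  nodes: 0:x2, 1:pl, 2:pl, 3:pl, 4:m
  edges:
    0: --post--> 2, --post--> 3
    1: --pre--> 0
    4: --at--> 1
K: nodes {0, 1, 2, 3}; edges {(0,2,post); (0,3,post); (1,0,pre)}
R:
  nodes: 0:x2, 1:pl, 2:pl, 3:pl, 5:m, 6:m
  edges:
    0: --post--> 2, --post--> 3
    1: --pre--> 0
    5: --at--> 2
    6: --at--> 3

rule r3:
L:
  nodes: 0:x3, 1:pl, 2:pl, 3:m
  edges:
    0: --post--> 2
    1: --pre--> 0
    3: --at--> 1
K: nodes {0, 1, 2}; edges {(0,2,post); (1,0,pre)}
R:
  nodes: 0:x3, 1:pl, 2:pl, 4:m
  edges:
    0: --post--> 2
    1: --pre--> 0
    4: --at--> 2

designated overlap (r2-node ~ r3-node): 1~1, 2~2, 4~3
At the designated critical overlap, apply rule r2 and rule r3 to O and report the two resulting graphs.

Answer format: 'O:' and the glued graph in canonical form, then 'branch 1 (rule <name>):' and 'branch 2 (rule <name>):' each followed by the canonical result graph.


O:
nodes: 0:x2, 1:pl, 2:pl, 3:pl, 4:m, 5:x3
edges: (0,2,post); (0,3,post); (1,0,pre); (1,5,pre); (4,1,at); (5,2,post)
branch 1 (rule r2):
nodes: 0:x2, 1:pl, 2:pl, 3:pl, 5:x3, 6:m, 7:m
edges: (0,2,post); (0,3,post); (1,0,pre); (1,5,pre); (5,2,post); (6,2,at); (7,3,at)
branch 2 (rule r3):
nodes: 0:x2, 1:pl, 2:pl, 3:pl, 5:x3, 6:m
edges: (0,2,post); (0,3,post); (1,0,pre); (1,5,pre); (5,2,post); (6,2,at)


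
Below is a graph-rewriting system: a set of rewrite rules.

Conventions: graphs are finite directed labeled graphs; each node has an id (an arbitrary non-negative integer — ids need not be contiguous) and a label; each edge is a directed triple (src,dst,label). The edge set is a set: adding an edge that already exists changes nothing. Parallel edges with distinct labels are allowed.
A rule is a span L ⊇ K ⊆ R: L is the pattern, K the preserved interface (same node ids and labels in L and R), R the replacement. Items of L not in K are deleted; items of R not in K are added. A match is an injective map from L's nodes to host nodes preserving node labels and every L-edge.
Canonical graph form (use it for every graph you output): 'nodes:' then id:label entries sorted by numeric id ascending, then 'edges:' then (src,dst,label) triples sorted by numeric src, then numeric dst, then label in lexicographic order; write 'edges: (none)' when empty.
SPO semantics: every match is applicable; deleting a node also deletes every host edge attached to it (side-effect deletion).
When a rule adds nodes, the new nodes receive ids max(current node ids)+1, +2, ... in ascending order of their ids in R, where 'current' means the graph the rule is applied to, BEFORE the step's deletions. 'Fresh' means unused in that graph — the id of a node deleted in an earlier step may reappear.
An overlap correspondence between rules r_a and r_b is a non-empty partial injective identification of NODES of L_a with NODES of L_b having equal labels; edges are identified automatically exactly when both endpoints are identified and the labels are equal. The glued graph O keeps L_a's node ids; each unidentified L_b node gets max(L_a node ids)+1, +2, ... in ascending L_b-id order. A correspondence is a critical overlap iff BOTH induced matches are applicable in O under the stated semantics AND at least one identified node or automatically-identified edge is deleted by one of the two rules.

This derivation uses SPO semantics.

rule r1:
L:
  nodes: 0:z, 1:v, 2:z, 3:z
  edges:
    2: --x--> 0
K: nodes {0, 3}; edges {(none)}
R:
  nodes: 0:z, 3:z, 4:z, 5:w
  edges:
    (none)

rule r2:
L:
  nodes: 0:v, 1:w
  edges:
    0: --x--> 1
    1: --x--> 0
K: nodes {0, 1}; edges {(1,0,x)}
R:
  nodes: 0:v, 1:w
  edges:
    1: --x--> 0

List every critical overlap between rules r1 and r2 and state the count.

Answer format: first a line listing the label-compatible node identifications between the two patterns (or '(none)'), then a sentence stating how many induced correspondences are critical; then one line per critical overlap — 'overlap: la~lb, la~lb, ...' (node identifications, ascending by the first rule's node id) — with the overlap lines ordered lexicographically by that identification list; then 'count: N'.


label-compatible node identifications between L(r1) and L(r2): 1~0
1 of the induced correspondences is a critical overlap of r1 and r2.
overlap: 1~0
count: 1


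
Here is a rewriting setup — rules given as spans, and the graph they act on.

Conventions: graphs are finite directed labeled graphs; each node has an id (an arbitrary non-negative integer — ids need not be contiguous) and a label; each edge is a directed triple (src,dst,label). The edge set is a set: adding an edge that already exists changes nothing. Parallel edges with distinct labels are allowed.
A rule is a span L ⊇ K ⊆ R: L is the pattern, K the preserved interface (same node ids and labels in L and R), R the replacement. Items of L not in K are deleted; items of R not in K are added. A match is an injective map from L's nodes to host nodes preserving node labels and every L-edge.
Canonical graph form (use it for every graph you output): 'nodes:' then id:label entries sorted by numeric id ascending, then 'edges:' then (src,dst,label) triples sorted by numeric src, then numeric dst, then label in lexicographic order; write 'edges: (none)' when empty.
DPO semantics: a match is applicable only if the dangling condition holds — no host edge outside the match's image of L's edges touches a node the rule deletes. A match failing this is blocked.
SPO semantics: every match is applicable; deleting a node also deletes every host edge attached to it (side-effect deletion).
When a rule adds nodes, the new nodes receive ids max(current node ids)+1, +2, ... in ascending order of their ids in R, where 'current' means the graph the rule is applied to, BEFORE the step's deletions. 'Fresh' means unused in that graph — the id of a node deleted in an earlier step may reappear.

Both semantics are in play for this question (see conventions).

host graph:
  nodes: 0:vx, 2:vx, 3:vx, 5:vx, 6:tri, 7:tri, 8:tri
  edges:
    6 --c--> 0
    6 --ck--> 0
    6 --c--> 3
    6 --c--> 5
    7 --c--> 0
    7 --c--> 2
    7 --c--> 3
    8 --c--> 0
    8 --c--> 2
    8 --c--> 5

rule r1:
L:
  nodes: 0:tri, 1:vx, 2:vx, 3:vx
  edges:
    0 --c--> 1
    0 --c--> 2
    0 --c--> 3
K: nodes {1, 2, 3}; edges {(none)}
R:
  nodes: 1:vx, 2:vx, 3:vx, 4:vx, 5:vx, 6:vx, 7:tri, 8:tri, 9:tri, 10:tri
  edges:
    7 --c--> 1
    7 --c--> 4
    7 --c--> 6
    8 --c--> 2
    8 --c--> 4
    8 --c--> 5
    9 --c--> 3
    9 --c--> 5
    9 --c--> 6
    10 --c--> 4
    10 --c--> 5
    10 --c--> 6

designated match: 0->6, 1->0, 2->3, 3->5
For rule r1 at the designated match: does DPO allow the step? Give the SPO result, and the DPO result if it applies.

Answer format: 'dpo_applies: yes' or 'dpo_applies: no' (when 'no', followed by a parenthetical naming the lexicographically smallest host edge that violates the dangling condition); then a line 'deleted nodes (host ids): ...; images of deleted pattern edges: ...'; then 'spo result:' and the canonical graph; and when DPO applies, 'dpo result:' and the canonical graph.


dpo_applies: no
(the rule deletes node 6, which keeps host edge (6,0,ck) outside the match image — the dangling condition fails, DPO blocks; SPO proceeds and side-deletes such edges)
deleted nodes (host ids): 6; images of deleted pattern edges: (6,0,c); (6,3,c); (6,5,c)
spo result:
nodes: 0:vx, 2:vx, 3:vx, 5:vx, 7:tri, 8:tri, 9:vx, 10:vx, 11:vx, 12:tri, 13:tri, 14:tri, 15:tri
edges: (7,0,c); (7,2,c); (7,3,c); (8,0,c); (8,2,c); (8,5,c); (12,0,c); (12,9,c); (12,11,c); (13,3,c); (13,9,c); (13,10,c); (14,5,c); (14,10,c); (14,11,c); (15,9,c); (15,10,c); (15,11,c)


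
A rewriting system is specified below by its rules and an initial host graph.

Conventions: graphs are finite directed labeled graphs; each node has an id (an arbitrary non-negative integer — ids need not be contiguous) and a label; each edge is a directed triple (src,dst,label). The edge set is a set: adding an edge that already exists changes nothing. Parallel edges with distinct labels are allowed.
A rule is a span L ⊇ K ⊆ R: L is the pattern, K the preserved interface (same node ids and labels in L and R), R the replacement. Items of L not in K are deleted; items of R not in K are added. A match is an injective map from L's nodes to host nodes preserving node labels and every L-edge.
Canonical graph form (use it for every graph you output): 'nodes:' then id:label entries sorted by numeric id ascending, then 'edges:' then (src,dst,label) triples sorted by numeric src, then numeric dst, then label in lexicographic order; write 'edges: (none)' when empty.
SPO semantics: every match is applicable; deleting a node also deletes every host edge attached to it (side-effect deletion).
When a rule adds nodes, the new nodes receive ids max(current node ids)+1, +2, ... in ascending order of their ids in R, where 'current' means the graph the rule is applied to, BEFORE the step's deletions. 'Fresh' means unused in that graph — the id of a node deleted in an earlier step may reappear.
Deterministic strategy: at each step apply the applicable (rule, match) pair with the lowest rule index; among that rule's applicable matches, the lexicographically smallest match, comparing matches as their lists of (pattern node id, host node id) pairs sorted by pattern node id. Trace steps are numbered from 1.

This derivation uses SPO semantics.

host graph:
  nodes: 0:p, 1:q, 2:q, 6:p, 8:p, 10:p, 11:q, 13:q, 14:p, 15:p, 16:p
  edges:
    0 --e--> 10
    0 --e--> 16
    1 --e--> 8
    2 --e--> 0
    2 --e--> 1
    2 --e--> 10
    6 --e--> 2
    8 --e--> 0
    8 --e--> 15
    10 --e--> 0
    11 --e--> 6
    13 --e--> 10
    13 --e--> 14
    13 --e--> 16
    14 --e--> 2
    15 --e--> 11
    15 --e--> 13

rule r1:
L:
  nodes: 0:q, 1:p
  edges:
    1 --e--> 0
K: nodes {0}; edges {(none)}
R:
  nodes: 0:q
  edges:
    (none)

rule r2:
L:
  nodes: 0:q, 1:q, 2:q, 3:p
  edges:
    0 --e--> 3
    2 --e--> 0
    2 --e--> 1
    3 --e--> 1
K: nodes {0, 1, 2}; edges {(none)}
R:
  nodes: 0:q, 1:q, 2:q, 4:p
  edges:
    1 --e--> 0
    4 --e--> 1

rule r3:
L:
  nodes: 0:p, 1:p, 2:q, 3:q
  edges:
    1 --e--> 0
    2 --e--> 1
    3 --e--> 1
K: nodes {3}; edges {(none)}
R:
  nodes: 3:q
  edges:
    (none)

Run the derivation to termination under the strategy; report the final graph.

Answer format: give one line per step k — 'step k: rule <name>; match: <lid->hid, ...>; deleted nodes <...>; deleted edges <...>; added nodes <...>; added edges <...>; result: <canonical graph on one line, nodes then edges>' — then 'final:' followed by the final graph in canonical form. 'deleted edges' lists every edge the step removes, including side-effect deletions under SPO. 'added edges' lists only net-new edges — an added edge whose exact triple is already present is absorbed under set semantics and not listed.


step 1: rule r1; match: 0->2, 1->6; deleted nodes 6; deleted edges (6,2,e); (11,6,e); added nodes (none); added edges (none); result: nodes: 0:p, 1:q, 2:q, 8:p, 10:p, 11:q, 13:q, 14:p, 15:p, 16:p edges: (0,10,e); (0,16,e); (1,8,e); (2,0,e); (2,1,e); (2,10,e); (8,0,e); (8,15,e); (10,0,e); (13,10,e); (13,14,e); (13,16,e); (14,2,e); (15,11,e); (15,13,e)
step 2: rule r1; match: 0->2, 1->14; deleted nodes 14; deleted edges (13,14,e); (14,2,e); added nodes (none); added edges (none); result: nodes: 0:p, 1:q, 2:q, 8:p, 10:p, 11:q, 13:q, 15:p, 16:p edges: (0,10,e); (0,16,e); (1,8,e); (2,0,e); (2,1,e); (2,10,e); (8,0,e); (8,15,e); (10,0,e); (13,10,e); (13,16,e); (15,11,e); (15,13,e)
step 3: rule r1; match: 0->11, 1->15; deleted nodes 15; deleted edges (8,15,e); (15,11,e); (15,13,e); added nodes (none); added edges (none); result: nodes: 0:p, 1:q, 2:q, 8:p, 10:p, 11:q, 13:q, 16:p edges: (0,10,e); (0,16,e); (1,8,e); (2,0,e); (2,1,e); (2,10,e); (8,0,e); (10,0,e); (13,10,e); (13,16,e)
step 4: rule r3; match: 0->0, 1->10, 2->2, 3->13; deleted nodes 0, 2, 10; deleted edges (0,10,e); (0,16,e); (2,0,e); (2,1,e); (2,10,e); (8,0,e); (10,0,e); (13,10,e); added nodes (none); added edges (none); result: nodes: 1:q, 8:p, 11:q, 13:q, 16:p edges: (1,8,e); (13,16,e)
final:
nodes: 1:q, 8:p, 11:q, 13:q, 16:p
edges: (1,8,e); (13,16,e)


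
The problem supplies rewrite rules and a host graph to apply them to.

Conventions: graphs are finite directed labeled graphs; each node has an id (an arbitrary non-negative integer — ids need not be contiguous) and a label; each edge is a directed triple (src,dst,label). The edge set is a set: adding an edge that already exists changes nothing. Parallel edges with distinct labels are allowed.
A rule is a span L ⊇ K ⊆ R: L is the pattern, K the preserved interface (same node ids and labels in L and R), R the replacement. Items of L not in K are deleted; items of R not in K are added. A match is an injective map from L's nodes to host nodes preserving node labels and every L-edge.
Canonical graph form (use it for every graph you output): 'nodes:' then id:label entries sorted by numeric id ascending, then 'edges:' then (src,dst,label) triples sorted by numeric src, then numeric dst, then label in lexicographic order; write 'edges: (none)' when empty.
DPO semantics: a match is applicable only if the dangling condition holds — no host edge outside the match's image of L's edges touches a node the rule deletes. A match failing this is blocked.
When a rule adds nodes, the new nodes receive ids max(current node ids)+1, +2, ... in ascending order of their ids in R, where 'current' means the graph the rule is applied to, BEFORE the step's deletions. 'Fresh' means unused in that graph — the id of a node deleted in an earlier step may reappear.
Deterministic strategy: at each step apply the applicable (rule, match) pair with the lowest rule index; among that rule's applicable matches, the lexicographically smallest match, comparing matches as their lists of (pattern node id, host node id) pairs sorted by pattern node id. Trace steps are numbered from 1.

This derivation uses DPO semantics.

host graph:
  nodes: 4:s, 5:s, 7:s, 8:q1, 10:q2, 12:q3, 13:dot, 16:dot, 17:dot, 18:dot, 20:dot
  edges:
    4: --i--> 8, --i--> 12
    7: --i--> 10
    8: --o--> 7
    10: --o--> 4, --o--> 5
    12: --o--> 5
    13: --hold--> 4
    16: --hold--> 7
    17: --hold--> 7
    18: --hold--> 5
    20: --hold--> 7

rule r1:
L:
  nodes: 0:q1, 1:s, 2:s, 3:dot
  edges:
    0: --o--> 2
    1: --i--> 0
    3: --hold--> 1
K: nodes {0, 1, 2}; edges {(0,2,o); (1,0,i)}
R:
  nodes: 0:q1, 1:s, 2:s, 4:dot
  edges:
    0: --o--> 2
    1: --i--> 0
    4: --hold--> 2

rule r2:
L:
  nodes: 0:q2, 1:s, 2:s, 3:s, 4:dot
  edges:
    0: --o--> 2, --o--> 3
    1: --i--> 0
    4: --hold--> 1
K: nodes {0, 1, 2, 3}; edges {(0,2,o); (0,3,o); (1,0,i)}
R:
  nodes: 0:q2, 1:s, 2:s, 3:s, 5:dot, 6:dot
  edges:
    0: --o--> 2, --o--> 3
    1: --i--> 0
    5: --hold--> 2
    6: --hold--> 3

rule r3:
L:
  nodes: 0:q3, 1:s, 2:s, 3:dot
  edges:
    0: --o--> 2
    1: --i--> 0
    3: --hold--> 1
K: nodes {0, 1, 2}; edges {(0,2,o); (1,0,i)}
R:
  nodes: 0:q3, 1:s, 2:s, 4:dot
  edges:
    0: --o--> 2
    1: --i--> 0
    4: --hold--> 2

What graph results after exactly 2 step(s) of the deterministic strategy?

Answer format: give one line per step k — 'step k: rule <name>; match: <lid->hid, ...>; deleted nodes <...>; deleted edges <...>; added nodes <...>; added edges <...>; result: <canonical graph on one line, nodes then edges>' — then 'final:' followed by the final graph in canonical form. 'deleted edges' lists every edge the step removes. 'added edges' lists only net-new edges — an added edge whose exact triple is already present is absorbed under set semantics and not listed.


step 1: rule r1; match: 0->8, 1->4, 2->7, 3->13; deleted nodes 13; deleted edges (13,4,hold); added nodes 21; added edges (21,7,hold); result: nodes: 4:s, 5:s, 7:s, 8:q1, 10:q2, 12:q3, 16:dot, 17:dot, 18:dot, 20:dot, 21:dot edges: (4,8,i); (4,12,i); (7,10,i); (8,7,o); (10,4,o); (10,5,o); (12,5,o); (16,7,hold); (17,7,hold); (18,5,hold); (20,7,hold); (21,7,hold)
step 2: rule r2; match: 0->10, 1->7, 2->4, 3->5, 4->16; deleted nodes 16; deleted edges (16,7,hold); added nodes 22, 23; added edges (22,4,hold); (23,5,hold); result: nodes: 4:s, 5:s, 7:s, 8:q1, 10:q2, 12:q3, 17:dot, 18:dot, 20:dot, 21:dot, 22:dot, 23:dot edges: (4,8,i); (4,12,i); (7,10,i); (8,7,o); (10,4,o); (10,5,o); (12,5,o); (17,7,hold); (18,5,hold); (20,7,hold); (21,7,hold); (22,4,hold); (23,5,hold)
final:
nodes: 4:s, 5:s, 7:s, 8:q1, 10:q2, 12:q3, 17:dot, 18:dot, 20:dot, 21:dot, 22:dot, 23:dot
edges: (4,8,i); (4,12,i); (7,10,i); (8,7,o); (10,4,o); (10,5,o); (12,5,o); (17,7,hold); (18,5,hold); (20,7,hold); (21,7,hold); (22,4,hold); (23,5,hold)


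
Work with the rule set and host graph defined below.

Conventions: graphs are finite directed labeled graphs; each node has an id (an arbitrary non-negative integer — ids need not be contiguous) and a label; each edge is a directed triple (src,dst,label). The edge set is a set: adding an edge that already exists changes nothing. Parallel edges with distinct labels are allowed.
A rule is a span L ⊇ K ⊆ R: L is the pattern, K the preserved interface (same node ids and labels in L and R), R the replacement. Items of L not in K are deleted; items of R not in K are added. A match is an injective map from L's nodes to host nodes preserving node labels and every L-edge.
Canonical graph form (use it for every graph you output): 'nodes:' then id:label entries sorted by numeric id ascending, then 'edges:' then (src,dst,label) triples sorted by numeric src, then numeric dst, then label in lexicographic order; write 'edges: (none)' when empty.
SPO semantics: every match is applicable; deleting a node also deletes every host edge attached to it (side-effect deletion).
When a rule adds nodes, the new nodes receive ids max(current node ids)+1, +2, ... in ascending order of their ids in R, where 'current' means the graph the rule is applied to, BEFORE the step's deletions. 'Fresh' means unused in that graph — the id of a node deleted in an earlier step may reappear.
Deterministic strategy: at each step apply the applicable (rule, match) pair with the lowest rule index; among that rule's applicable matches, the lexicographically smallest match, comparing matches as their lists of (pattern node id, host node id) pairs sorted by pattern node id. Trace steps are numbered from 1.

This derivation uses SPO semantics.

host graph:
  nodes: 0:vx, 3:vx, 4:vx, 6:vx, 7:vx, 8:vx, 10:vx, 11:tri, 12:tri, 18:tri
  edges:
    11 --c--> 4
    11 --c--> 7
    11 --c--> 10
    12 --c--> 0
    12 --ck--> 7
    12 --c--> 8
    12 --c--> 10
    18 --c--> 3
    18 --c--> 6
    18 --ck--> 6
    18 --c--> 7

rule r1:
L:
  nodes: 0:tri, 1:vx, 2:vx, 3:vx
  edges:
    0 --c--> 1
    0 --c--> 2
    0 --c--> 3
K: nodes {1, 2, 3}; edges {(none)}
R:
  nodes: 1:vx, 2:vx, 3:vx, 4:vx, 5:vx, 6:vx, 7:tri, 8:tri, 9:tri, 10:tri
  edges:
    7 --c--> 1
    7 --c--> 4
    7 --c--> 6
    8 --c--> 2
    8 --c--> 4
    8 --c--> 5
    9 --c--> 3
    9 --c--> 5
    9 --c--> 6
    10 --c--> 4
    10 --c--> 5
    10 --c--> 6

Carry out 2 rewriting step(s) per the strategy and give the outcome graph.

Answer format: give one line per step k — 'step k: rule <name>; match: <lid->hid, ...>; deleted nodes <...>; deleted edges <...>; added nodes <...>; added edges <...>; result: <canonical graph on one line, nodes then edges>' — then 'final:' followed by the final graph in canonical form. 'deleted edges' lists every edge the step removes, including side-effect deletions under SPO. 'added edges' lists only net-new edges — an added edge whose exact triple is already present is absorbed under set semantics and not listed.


step 1: rule r1; match: 0->11, 1->4, 2->7, 3->10; deleted nodes 11; deleted edges (11,4,c); (11,7,c); (11,10,c); added nodes 19, 20, 21, 22, 23, 24, 25; added edges (22,4,c); (22,19,c); (22,21,c); (23,7,c); (23,19,c); (23,20,c); (24,10,c); (24,20,c); (24,21,c); (25,19,c); (25,20,c); (25,21,c); result: nodes: 0:vx, 3:vx, 4:vx, 6:vx, 7:vx, 8:vx, 10:vx, 12:tri, 18:tri, 19:vx, 20:vx, 21:vx, 22:tri, 23:tri, 24:tri, 25:tri edges: (12,0,c); (12,7,ck); (12,8,c); (12,10,c); (18,3,c); (18,6,c); (18,6,ck); (18,7,c); (22,4,c); (22,19,c); (22,21,c); (23,7,c); (23,19,c); (23,20,c); (24,10,c); (24,20,c); (24,21,c); (25,19,c); (25,20,c); (25,21,c)
step 2: rule r1; match: 0->12, 1->0, 2->8, 3->10; deleted nodes 12; deleted edges (12,0,c); (12,7,ck); (12,8,c); (12,10,c); added nodes 26, 27, 28, 29, 30, 31, 32; added edges (29,0,c); (29,26,c); (29,28,c); (30,8,c); (30,26,c); (30,27,c); (31,10,c); (31,27,c); (31,28,c); (32,26,c); (32,27,c); (32,28,c); result: nodes: 0:vx, 3:vx, 4:vx, 6:vx, 7:vx, 8:vx, 10:vx, 18:tri, 19:vx, 20:vx, 21:vx, 22:tri, 23:tri, 24:tri, 25:tri, 26:vx, 27:vx, 28:vx, 29:tri, 30:tri, 31:tri, 32:tri edges: (18,3,c); (18,6,c); (18,6,ck); (18,7,c); (22,4,c); (22,19,c); (22,21,c); (23,7,c); (23,19,c); (23,20,c); (24,10,c); (24,20,c); (24,21,c); (25,19,c); (25,20,c); (25,21,c); (29,0,c); (29,26,c); (29,28,c); (30,8,c); (30,26,c); (30,27,c); (31,10,c); (31,27,c); (31,28,c); (32,26,c); (32,27,c); (32,28,c)
final:
nodes: 0:vx, 3:vx, 4:vx, 6:vx, 7:vx, 8:vx, 10:vx, 18:tri, 19:vx, 20:vx, 21:vx, 22:tri, 23:tri, 24:tri, 25:tri, 26:vx, 27:vx, 28:vx, 29:tri, 30:tri, 31:tri, 32:tri
edges: (18,3,c); (18,6,c); (18,6,ck); (18,7,c); (22,4,c); (22,19,c); (22,21,c); (23,7,c); (23,19,c); (23,20,c); (24,10,c); (24,20,c); (24,21,c); (25,19,c); (25,20,c); (25,21,c); (29,0,c); (29,26,c); (29,28,c); (30,8,c); (30,26,c); (30,27,c); (31,10,c); (31,27,c); (31,28,c); (32,26,c); (32,27,c); (32,28,c)
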